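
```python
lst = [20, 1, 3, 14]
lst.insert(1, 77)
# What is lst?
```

[20, 77, 1, 3, 14]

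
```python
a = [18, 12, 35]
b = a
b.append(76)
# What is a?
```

After line 1: a = [18, 12, 35]
After line 2 (b = a is an alias, same object): a = [18, 12, 35], b = [18, 12, 35]
After line 3 (b.append mutates the shared list): a = [18, 12, 35, 76], b = [18, 12, 35, 76]

[18, 12, 35, 76]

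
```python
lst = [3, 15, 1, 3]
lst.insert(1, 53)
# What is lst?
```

[3, 53, 15, 1, 3]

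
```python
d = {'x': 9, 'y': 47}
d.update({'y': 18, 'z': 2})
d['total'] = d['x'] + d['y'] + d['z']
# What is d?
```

After line 1: d = {'x': 9, 'y': 47}
After line 2 (y overwritten, z added): d = {'x': 9, 'y': 18, 'z': 2}
After line 3 (total = 9 + 18 + 2 = 29): d = {'x': 9, 'y': 18, 'z': 2, 'total': 29}

{'x': 9, 'y': 18, 'z': 2, 'total': 29}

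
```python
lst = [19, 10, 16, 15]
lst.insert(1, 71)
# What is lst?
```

[19, 71, 10, 16, 15]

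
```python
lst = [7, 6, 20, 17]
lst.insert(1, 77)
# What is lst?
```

[7, 77, 6, 20, 17]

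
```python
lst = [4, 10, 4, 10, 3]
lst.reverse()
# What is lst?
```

[3, 10, 4, 10, 4]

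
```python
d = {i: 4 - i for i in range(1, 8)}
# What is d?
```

{1: 3, 2: 2, 3: 1, 4: 0, 5: -1, 6: -2, 7: -3}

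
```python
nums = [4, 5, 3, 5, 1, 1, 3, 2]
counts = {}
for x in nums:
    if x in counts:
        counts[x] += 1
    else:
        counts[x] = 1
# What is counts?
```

Initial: counts = {}, nums = [4, 5, 3, 5, 1, 1, 3, 2]
See 4: counts = {4: 1}
See 5: counts = {4: 1, 5: 1}
See 3: counts = {4: 1, 5: 1, 3: 1}
See 5: counts = {4: 1, 5: 2, 3: 1}
See 1: counts = {4: 1, 5: 2, 3: 1, 1: 1}
See 1: counts = {4: 1, 5: 2, 3: 1, 1: 2}
See 3: counts = {4: 1, 5: 2, 3: 2, 1: 2}
See 2: counts = {4: 1, 5: 2, 3: 2, 1: 2, 2: 1}

{4: 1, 5: 2, 3: 2, 1: 2, 2: 1}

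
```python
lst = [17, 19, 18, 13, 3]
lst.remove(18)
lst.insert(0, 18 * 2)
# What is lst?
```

After line 1: lst = [17, 19, 18, 13, 3]
After line 2 (remove first 18): lst = [17, 19, 13, 3]
After line 3 (insert 36 at index 0): lst = [36, 17, 19, 13, 3]

[36, 17, 19, 13, 3]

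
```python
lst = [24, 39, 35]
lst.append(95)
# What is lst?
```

[24, 39, 35, 95]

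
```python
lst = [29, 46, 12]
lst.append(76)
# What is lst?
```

[29, 46, 12, 76]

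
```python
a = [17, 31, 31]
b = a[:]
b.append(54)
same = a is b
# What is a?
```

After line 1: a = [17, 31, 31]
After line 2 (b = a[:] is a shallow copy, new object): a = [17, 31, 31], b = [17, 31, 31]
After line 3 (append only mutates b): a = [17, 31, 31], b = [17, 31, 31, 54]
After line 4 (same = a is b; different objects -> False): same = False

[17, 31, 31]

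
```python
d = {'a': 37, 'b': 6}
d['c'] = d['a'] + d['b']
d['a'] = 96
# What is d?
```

After line 1: d = {'a': 37, 'b': 6}
After line 2 (d['c'] = 37 + 6): d = {'a': 37, 'b': 6, 'c': 43}
After line 3: d = {'a': 96, 'b': 6, 'c': 43}

{'a': 96, 'b': 6, 'c': 43}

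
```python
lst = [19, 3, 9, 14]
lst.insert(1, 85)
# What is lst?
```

[19, 85, 3, 9, 14]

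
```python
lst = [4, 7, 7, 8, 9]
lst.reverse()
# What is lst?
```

[9, 8, 7, 7, 4]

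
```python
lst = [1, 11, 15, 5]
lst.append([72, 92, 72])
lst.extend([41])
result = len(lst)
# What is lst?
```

After line 1: lst = [1, 11, 15, 5]
After line 2 (append adds [72, 92, 72] as single element): lst = [1, 11, 15, 5, [72, 92, 72]]
After line 3 (extend unpacks [41], adds 41): lst = [1, 11, 15, 5, [72, 92, 72], 41]
After line 4: result = len(lst) = 6

[1, 11, 15, 5, [72, 92, 72], 41]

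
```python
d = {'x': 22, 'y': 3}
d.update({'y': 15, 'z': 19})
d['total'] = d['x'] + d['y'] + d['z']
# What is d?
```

After line 1: d = {'x': 22, 'y': 3}
After line 2 (y overwritten, z added): d = {'x': 22, 'y': 15, 'z': 19}
After line 3 (total = 22 + 15 + 19 = 56): d = {'x': 22, 'y': 15, 'z': 19, 'total': 56}

{'x': 22, 'y': 15, 'z': 19, 'total': 56}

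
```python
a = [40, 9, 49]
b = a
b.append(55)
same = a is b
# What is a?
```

After line 1: a = [40, 9, 49]
After line 2 (b = a is an alias, same object): a = [40, 9, 49], b = [40, 9, 49]
After line 3 (b.append mutates the shared list): a = [40, 9, 49, 55], b = [40, 9, 49, 55]
After line 4 (same = a is b; same object -> True): same = True

[40, 9, 49, 55]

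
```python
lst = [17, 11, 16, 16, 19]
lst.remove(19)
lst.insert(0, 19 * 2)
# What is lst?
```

After line 1: lst = [17, 11, 16, 16, 19]
After line 2 (remove first 19): lst = [17, 11, 16, 16]
After line 3 (insert 38 at index 0): lst = [38, 17, 11, 16, 16]

[38, 17, 11, 16, 16]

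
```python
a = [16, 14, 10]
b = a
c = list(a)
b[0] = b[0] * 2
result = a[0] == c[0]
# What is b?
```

After line 1: a = [16, 14, 10]
After line 2 (b = a, alias): a = [16, 14, 10], b = [16, 14, 10]
After line 3 (c = list(a) is a copy, new object): c = [16, 14, 10]
After line 4 (b[0] = 16 * 2 = 32; mutates shared a/b): a = b = [32, 14, 10], c = [16, 14, 10]
After line 5 (a[0] = 32, c[0] = 16; result = False)

[32, 14, 10]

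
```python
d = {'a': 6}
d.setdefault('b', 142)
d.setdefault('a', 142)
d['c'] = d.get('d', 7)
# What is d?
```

After line 1: d = {'a': 6}
After line 2 (setdefault adds 'b'=142): d = {'a': 6, 'b': 142}
After line 3 (setdefault 'a' no-op, already exists): d = {'a': 6, 'b': 142}
After line 4 (get('d', 7) returns default since 'd' not in d): d = {'a': 6, 'b': 142, 'c': 7}

{'a': 6, 'b': 142, 'c': 7}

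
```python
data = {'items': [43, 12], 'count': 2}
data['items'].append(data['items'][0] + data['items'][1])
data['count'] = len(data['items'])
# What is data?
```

After line 1: data = {'items': [43, 12], 'count': 2}
After line 2 (append 43 + 12 = 55): data = {'items': [43, 12, 55], 'count': 2}
After line 3 (count = len(items) = 3): data = {'items': [43, 12, 55], 'count': 3}

{'items': [43, 12, 55], 'count': 3}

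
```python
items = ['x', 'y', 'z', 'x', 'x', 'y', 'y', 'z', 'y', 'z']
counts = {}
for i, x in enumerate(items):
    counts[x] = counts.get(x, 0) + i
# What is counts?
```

Initial: counts = {}, items = ['x', 'y', 'z', 'x', 'x', 'y', 'y', 'z', 'y', 'z']
i=0, x='x': counts = {'x': 0}
i=1, x='y': counts = {'x': 0, 'y': 1}
i=2, x='z': counts = {'x': 0, 'y': 1, 'z': 2}
i=3, x='x': counts = {'x': 3, 'y': 1, 'z': 2}
i=4, x='x': counts = {'x': 7, 'y': 1, 'z': 2}
i=5, x='y': counts = {'x': 7, 'y': 6, 'z': 2}
i=6, x='y': counts = {'x': 7, 'y': 12, 'z': 2}
i=7, x='z': counts = {'x': 7, 'y': 12, 'z': 9}
i=8, x='y': counts = {'x': 7, 'y': 20, 'z': 9}
i=9, x='z': counts = {'x': 7, 'y': 20, 'z': 18}

{'x': 7, 'y': 20, 'z': 18}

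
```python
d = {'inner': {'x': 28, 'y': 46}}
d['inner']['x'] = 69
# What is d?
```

After line 1: d = {'inner': {'x': 28, 'y': 46}}
After line 2 (inner x overwritten): d = {'inner': {'x': 69, 'y': 46}}

{'inner': {'x': 69, 'y': 46}}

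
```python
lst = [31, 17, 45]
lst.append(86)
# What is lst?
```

[31, 17, 45, 86]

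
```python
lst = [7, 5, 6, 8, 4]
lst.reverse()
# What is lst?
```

[4, 8, 6, 5, 7]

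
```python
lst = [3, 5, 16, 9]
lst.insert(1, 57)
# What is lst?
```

[3, 57, 5, 16, 9]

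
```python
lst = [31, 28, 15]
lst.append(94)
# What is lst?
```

[31, 28, 15, 94]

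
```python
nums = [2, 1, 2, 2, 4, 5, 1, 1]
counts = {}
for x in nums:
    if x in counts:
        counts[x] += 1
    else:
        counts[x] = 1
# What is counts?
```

Initial: counts = {}, nums = [2, 1, 2, 2, 4, 5, 1, 1]
See 2: counts = {2: 1}
See 1: counts = {2: 1, 1: 1}
See 2: counts = {2: 2, 1: 1}
See 2: counts = {2: 3, 1: 1}
See 4: counts = {2: 3, 1: 1, 4: 1}
See 5: counts = {2: 3, 1: 1, 4: 1, 5: 1}
See 1: counts = {2: 3, 1: 2, 4: 1, 5: 1}
See 1: counts = {2: 3, 1: 3, 4: 1, 5: 1}

{2: 3, 1: 3, 4: 1, 5: 1}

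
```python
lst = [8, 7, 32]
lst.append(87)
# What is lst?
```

[8, 7, 32, 87]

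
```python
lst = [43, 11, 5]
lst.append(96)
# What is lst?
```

[43, 11, 5, 96]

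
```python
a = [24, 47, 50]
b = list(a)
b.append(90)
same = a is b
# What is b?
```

After line 1: a = [24, 47, 50]
After line 2 (b = list(a) is a shallow copy, new object): a = [24, 47, 50], b = [24, 47, 50]
After line 3 (append only mutates b): a = [24, 47, 50], b = [24, 47, 50, 90]
After line 4 (same = a is b; different objects -> False): same = False

[24, 47, 50, 90]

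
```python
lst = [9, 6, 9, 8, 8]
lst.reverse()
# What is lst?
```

[8, 8, 9, 6, 9]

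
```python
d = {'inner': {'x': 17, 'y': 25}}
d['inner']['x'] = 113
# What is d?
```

After line 1: d = {'inner': {'x': 17, 'y': 25}}
After line 2 (inner x overwritten): d = {'inner': {'x': 113, 'y': 25}}

{'inner': {'x': 113, 'y': 25}}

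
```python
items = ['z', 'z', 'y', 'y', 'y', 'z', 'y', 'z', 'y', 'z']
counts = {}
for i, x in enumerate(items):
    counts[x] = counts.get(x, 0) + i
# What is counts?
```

Initial: counts = {}, items = ['z', 'z', 'y', 'y', 'y', 'z', 'y', 'z', 'y', 'z']
i=0, x='z': counts = {'z': 0}
i=1, x='z': counts = {'z': 1}
i=2, x='y': counts = {'z': 1, 'y': 2}
i=3, x='y': counts = {'z': 1, 'y': 5}
i=4, x='y': counts = {'z': 1, 'y': 9}
i=5, x='z': counts = {'z': 6, 'y': 9}
i=6, x='y': counts = {'z': 6, 'y': 15}
i=7, x='z': counts = {'z': 13, 'y': 15}
i=8, x='y': counts = {'z': 13, 'y': 23}
i=9, x='z': counts = {'z': 22, 'y': 23}

{'z': 22, 'y': 23}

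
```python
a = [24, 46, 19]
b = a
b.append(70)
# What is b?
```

After line 1: a = [24, 46, 19]
After line 2 (b = a is an alias, same object): a = [24, 46, 19], b = [24, 46, 19]
After line 3 (b.append mutates the shared list): a = [24, 46, 19, 70], b = [24, 46, 19, 70]

[24, 46, 19, 70]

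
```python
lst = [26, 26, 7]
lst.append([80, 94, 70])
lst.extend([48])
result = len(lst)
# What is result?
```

After line 1: lst = [26, 26, 7]
After line 2 (append adds [80, 94, 70] as single element): lst = [26, 26, 7, [80, 94, 70]]
After line 3 (extend unpacks [48], adds 48): lst = [26, 26, 7, [80, 94, 70], 48]
After line 4: result = len(lst) = 5

5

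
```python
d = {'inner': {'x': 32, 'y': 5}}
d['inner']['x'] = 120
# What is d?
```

After line 1: d = {'inner': {'x': 32, 'y': 5}}
After line 2 (inner x overwritten): d = {'inner': {'x': 120, 'y': 5}}

{'inner': {'x': 120, 'y': 5}}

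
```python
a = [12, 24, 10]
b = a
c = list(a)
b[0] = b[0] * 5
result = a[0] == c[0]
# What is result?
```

After line 1: a = [12, 24, 10]
After line 2 (b = a, alias): a = [12, 24, 10], b = [12, 24, 10]
After line 3 (c = list(a) is a copy, new object): c = [12, 24, 10]
After line 4 (b[0] = 12 * 5 = 60; mutates shared a/b): a = b = [60, 24, 10], c = [12, 24, 10]
After line 5 (a[0] = 60, c[0] = 12; result = False)

False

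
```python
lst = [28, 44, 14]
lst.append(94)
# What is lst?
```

[28, 44, 14, 94]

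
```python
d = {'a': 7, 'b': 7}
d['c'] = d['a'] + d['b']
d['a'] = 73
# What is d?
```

After line 1: d = {'a': 7, 'b': 7}
After line 2 (d['c'] = 7 + 7): d = {'a': 7, 'b': 7, 'c': 14}
After line 3: d = {'a': 73, 'b': 7, 'c': 14}

{'a': 73, 'b': 7, 'c': 14}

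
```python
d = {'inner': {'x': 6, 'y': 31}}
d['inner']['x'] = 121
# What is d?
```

After line 1: d = {'inner': {'x': 6, 'y': 31}}
After line 2 (inner x overwritten): d = {'inner': {'x': 121, 'y': 31}}

{'inner': {'x': 121, 'y': 31}}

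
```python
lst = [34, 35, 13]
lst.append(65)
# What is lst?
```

[34, 35, 13, 65]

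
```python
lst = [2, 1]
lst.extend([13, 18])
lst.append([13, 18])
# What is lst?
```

After line 1: lst = [2, 1]
After line 2 (extend unpacks [13, 18]): lst = [2, 1, 13, 18]
After line 3 (append adds [13, 18] as single element): lst = [2, 1, 13, 18, [13, 18]]

[2, 1, 13, 18, [13, 18]]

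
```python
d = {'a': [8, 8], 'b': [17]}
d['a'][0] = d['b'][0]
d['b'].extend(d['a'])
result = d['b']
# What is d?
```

After line 1: d = {'a': [8, 8], 'b': [17]}
After line 2 (a[0] = b[0] = 17): d = {'a': [17, 8], 'b': [17]}
After line 3 (b.extend(a) appends [17, 8]): d = {'a': [17, 8], 'b': [17, 17, 8]}
After line 4: result = d['b'] = [17, 17, 8]

{'a': [17, 8], 'b': [17, 17, 8]}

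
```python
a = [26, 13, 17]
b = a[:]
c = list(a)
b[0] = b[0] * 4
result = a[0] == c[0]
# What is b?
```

After line 1: a = [26, 13, 17]
After line 2 (b = a[:], copy): a = [26, 13, 17], b = [26, 13, 17]
After line 3 (c = list(a) is a copy, new object): c = [26, 13, 17]
After line 4 (b[0] = 26 * 4 = 104; only b mutates (copy)): a = [26, 13, 17], b = [104, 13, 17], c = [26, 13, 17]
After line 5 (a[0] = 26, c[0] = 26; result = True)

[104, 13, 17]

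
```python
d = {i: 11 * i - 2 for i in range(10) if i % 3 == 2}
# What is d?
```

{2: 20, 5: 53, 8: 86}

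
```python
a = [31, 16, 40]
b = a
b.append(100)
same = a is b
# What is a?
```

After line 1: a = [31, 16, 40]
After line 2 (b = a is an alias, same object): a = [31, 16, 40], b = [31, 16, 40]
After line 3 (b.append mutates the shared list): a = [31, 16, 40, 100], b = [31, 16, 40, 100]
After line 4 (same = a is b; same object -> True): same = True

[31, 16, 40, 100]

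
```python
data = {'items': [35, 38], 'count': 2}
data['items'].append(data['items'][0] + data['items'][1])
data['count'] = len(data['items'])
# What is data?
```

After line 1: data = {'items': [35, 38], 'count': 2}
After line 2 (append 35 + 38 = 73): data = {'items': [35, 38, 73], 'count': 2}
After line 3 (count = len(items) = 3): data = {'items': [35, 38, 73], 'count': 3}

{'items': [35, 38, 73], 'count': 3}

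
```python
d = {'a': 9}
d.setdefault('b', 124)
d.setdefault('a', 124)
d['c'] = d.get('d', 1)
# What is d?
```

After line 1: d = {'a': 9}
After line 2 (setdefault adds 'b'=124): d = {'a': 9, 'b': 124}
After line 3 (setdefault 'a' no-op, already exists): d = {'a': 9, 'b': 124}
After line 4 (get('d', 1) returns default since 'd' not in d): d = {'a': 9, 'b': 124, 'c': 1}

{'a': 9, 'b': 124, 'c': 1}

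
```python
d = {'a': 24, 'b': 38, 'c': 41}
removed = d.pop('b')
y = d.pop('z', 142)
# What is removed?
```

After line 1: d = {'a': 24, 'b': 38, 'c': 41}
After line 2 (pop 'b' returns 38): d = {'a': 24, 'c': 41}, removed = 38
After line 3 (pop 'z' missing, returns default 142): d = {'a': 24, 'c': 41}, y = 142

38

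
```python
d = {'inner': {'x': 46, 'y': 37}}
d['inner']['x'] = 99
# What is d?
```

After line 1: d = {'inner': {'x': 46, 'y': 37}}
After line 2 (inner x overwritten): d = {'inner': {'x': 99, 'y': 37}}

{'inner': {'x': 99, 'y': 37}}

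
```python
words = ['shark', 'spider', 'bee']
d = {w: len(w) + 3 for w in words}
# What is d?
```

{'shark': 8, 'spider': 9, 'bee': 6}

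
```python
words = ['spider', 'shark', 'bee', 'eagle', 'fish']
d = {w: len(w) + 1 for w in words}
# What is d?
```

{'spider': 7, 'shark': 6, 'bee': 4, 'eagle': 6, 'fish': 5}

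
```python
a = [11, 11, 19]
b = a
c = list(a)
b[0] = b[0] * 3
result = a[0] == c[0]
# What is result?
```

After line 1: a = [11, 11, 19]
After line 2 (b = a, alias): a = [11, 11, 19], b = [11, 11, 19]
After line 3 (c = list(a) is a copy, new object): c = [11, 11, 19]
After line 4 (b[0] = 11 * 3 = 33; mutates shared a/b): a = b = [33, 11, 19], c = [11, 11, 19]
After line 5 (a[0] = 33, c[0] = 11; result = False)

False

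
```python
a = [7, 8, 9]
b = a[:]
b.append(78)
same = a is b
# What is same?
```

After line 1: a = [7, 8, 9]
After line 2 (b = a[:] is a shallow copy, new object): a = [7, 8, 9], b = [7, 8, 9]
After line 3 (append only mutates b): a = [7, 8, 9], b = [7, 8, 9, 78]
After line 4 (same = a is b; different objects -> False): same = False

False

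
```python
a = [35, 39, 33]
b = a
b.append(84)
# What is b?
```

After line 1: a = [35, 39, 33]
After line 2 (b = a is an alias, same object): a = [35, 39, 33], b = [35, 39, 33]
After line 3 (b.append mutates the shared list): a = [35, 39, 33, 84], b = [35, 39, 33, 84]

[35, 39, 33, 84]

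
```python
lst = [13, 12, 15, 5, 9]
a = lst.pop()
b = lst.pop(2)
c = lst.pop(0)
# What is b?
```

After line 1: lst = [13, 12, 15, 5, 9]
After line 2 (pop() -> a = 9): lst = [13, 12, 15, 5]
After line 3 (pop(2) -> b = 15): lst = [13, 12, 5]
After line 4 (pop(0) -> c = 13): lst = [12, 5]

15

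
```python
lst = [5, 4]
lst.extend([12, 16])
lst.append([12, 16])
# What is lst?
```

After line 1: lst = [5, 4]
After line 2 (extend unpacks [12, 16]): lst = [5, 4, 12, 16]
After line 3 (append adds [12, 16] as single element): lst = [5, 4, 12, 16, [12, 16]]

[5, 4, 12, 16, [12, 16]]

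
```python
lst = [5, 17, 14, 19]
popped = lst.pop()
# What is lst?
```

[5, 17, 14]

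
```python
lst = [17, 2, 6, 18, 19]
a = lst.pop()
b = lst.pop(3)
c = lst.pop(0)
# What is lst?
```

After line 1: lst = [17, 2, 6, 18, 19]
After line 2 (pop() -> a = 19): lst = [17, 2, 6, 18]
After line 3 (pop(3) -> b = 18): lst = [17, 2, 6]
After line 4 (pop(0) -> c = 17): lst = [2, 6]

[2, 6]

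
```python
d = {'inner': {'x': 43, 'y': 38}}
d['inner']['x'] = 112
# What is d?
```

After line 1: d = {'inner': {'x': 43, 'y': 38}}
After line 2 (inner x overwritten): d = {'inner': {'x': 112, 'y': 38}}

{'inner': {'x': 112, 'y': 38}}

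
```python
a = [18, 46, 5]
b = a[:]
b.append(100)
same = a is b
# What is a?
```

After line 1: a = [18, 46, 5]
After line 2 (b = a[:] is a shallow copy, new object): a = [18, 46, 5], b = [18, 46, 5]
After line 3 (append only mutates b): a = [18, 46, 5], b = [18, 46, 5, 100]
After line 4 (same = a is b; different objects -> False): same = False

[18, 46, 5]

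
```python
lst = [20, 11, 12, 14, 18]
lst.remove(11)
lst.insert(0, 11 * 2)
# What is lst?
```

After line 1: lst = [20, 11, 12, 14, 18]
After line 2 (remove first 11): lst = [20, 12, 14, 18]
After line 3 (insert 22 at index 0): lst = [22, 20, 12, 14, 18]

[22, 20, 12, 14, 18]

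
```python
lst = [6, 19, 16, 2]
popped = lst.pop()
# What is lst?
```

[6, 19, 16]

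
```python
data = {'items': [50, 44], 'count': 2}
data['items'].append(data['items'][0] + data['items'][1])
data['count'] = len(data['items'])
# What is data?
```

After line 1: data = {'items': [50, 44], 'count': 2}
After line 2 (append 50 + 44 = 94): data = {'items': [50, 44, 94], 'count': 2}
After line 3 (count = len(items) = 3): data = {'items': [50, 44, 94], 'count': 3}

{'items': [50, 44, 94], 'count': 3}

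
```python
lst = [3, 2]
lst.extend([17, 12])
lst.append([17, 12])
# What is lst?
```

After line 1: lst = [3, 2]
After line 2 (extend unpacks [17, 12]): lst = [3, 2, 17, 12]
After line 3 (append adds [17, 12] as single element): lst = [3, 2, 17, 12, [17, 12]]

[3, 2, 17, 12, [17, 12]]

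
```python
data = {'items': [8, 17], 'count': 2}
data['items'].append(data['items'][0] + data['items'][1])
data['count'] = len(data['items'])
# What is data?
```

After line 1: data = {'items': [8, 17], 'count': 2}
After line 2 (append 8 + 17 = 25): data = {'items': [8, 17, 25], 'count': 2}
After line 3 (count = len(items) = 3): data = {'items': [8, 17, 25], 'count': 3}

{'items': [8, 17, 25], 'count': 3}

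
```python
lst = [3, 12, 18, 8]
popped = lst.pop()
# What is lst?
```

[3, 12, 18]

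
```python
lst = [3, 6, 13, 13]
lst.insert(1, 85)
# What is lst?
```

[3, 85, 6, 13, 13]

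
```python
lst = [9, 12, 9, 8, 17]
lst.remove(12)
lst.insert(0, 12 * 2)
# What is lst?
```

After line 1: lst = [9, 12, 9, 8, 17]
After line 2 (remove first 12): lst = [9, 9, 8, 17]
After line 3 (insert 24 at index 0): lst = [24, 9, 9, 8, 17]

[24, 9, 9, 8, 17]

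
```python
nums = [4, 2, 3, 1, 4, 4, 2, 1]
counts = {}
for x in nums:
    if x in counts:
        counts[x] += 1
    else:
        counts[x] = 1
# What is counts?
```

Initial: counts = {}, nums = [4, 2, 3, 1, 4, 4, 2, 1]
See 4: counts = {4: 1}
See 2: counts = {4: 1, 2: 1}
See 3: counts = {4: 1, 2: 1, 3: 1}
See 1: counts = {4: 1, 2: 1, 3: 1, 1: 1}
See 4: counts = {4: 2, 2: 1, 3: 1, 1: 1}
See 4: counts = {4: 3, 2: 1, 3: 1, 1: 1}
See 2: counts = {4: 3, 2: 2, 3: 1, 1: 1}
See 1: counts = {4: 3, 2: 2, 3: 1, 1: 2}

{4: 3, 2: 2, 3: 1, 1: 2}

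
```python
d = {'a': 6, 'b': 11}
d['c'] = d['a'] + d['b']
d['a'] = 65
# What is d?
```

After line 1: d = {'a': 6, 'b': 11}
After line 2 (d['c'] = 6 + 11): d = {'a': 6, 'b': 11, 'c': 17}
After line 3: d = {'a': 65, 'b': 11, 'c': 17}

{'a': 65, 'b': 11, 'c': 17}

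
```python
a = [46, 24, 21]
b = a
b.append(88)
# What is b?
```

After line 1: a = [46, 24, 21]
After line 2 (b = a is an alias, same object): a = [46, 24, 21], b = [46, 24, 21]
After line 3 (b.append mutates the shared list): a = [46, 24, 21, 88], b = [46, 24, 21, 88]

[46, 24, 21, 88]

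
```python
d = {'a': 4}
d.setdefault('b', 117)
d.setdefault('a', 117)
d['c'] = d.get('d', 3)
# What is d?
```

After line 1: d = {'a': 4}
After line 2 (setdefault adds 'b'=117): d = {'a': 4, 'b': 117}
After line 3 (setdefault 'a' no-op, already exists): d = {'a': 4, 'b': 117}
After line 4 (get('d', 3) returns default since 'd' not in d): d = {'a': 4, 'b': 117, 'c': 3}

{'a': 4, 'b': 117, 'c': 3}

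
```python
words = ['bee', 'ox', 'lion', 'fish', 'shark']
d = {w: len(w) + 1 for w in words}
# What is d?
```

{'bee': 4, 'ox': 3, 'lion': 5, 'fish': 5, 'shark': 6}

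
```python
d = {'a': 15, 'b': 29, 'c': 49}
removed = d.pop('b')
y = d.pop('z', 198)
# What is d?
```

After line 1: d = {'a': 15, 'b': 29, 'c': 49}
After line 2 (pop 'b' returns 29): d = {'a': 15, 'c': 49}, removed = 29
After line 3 (pop 'z' missing, returns default 198): d = {'a': 15, 'c': 49}, y = 198

{'a': 15, 'c': 49}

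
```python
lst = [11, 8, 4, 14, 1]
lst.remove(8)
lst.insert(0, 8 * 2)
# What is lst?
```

After line 1: lst = [11, 8, 4, 14, 1]
After line 2 (remove first 8): lst = [11, 4, 14, 1]
After line 3 (insert 16 at index 0): lst = [16, 11, 4, 14, 1]

[16, 11, 4, 14, 1]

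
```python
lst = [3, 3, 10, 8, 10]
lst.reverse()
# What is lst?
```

[10, 8, 10, 3, 3]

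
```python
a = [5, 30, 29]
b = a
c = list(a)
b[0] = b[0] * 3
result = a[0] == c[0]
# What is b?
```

After line 1: a = [5, 30, 29]
After line 2 (b = a, alias): a = [5, 30, 29], b = [5, 30, 29]
After line 3 (c = list(a) is a copy, new object): c = [5, 30, 29]
After line 4 (b[0] = 5 * 3 = 15; mutates shared a/b): a = b = [15, 30, 29], c = [5, 30, 29]
After line 5 (a[0] = 15, c[0] = 5; result = False)

[15, 30, 29]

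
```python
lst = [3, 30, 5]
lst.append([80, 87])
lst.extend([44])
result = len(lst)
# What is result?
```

After line 1: lst = [3, 30, 5]
After line 2 (append adds [80, 87] as single element): lst = [3, 30, 5, [80, 87]]
After line 3 (extend unpacks [44], adds 44): lst = [3, 30, 5, [80, 87], 44]
After line 4: result = len(lst) = 5

5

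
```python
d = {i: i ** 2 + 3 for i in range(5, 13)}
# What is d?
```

{5: 28, 6: 39, 7: 52, 8: 67, 9: 84, 10: 103, 11: 124, 12: 147}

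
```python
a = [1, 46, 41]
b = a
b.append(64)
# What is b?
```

After line 1: a = [1, 46, 41]
After line 2 (b = a is an alias, same object): a = [1, 46, 41], b = [1, 46, 41]
After line 3 (b.append mutates the shared list): a = [1, 46, 41, 64], b = [1, 46, 41, 64]

[1, 46, 41, 64]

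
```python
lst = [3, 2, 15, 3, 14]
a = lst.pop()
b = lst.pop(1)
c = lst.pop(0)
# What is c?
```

After line 1: lst = [3, 2, 15, 3, 14]
After line 2 (pop() -> a = 14): lst = [3, 2, 15, 3]
After line 3 (pop(1) -> b = 2): lst = [3, 15, 3]
After line 4 (pop(0) -> c = 3): lst = [15, 3]

3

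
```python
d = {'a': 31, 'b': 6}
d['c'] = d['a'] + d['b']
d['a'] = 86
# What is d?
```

After line 1: d = {'a': 31, 'b': 6}
After line 2 (d['c'] = 31 + 6): d = {'a': 31, 'b': 6, 'c': 37}
After line 3: d = {'a': 86, 'b': 6, 'c': 37}

{'a': 86, 'b': 6, 'c': 37}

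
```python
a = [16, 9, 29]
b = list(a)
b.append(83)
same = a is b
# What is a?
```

After line 1: a = [16, 9, 29]
After line 2 (b = list(a) is a shallow copy, new object): a = [16, 9, 29], b = [16, 9, 29]
After line 3 (append only mutates b): a = [16, 9, 29], b = [16, 9, 29, 83]
After line 4 (same = a is b; different objects -> False): same = False

[16, 9, 29]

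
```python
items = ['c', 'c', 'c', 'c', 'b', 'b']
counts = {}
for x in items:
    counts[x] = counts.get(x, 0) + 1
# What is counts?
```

Initial: counts = {}, items = ['c', 'c', 'c', 'c', 'b', 'b']
See 'c': counts = {'c': 1}
See 'c': counts = {'c': 2}
See 'c': counts = {'c': 3}
See 'c': counts = {'c': 4}
See 'b': counts = {'c': 4, 'b': 1}
See 'b': counts = {'c': 4, 'b': 2}

{'c': 4, 'b': 2}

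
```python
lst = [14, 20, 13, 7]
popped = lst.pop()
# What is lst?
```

[14, 20, 13]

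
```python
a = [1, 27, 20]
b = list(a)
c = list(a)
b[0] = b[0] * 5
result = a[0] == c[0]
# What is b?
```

After line 1: a = [1, 27, 20]
After line 2 (b = list(a), copy): a = [1, 27, 20], b = [1, 27, 20]
After line 3 (c = list(a) is a copy, new object): c = [1, 27, 20]
After line 4 (b[0] = 1 * 5 = 5; only b mutates (copy)): a = [1, 27, 20], b = [5, 27, 20], c = [1, 27, 20]
After line 5 (a[0] = 1, c[0] = 1; result = True)

[5, 27, 20]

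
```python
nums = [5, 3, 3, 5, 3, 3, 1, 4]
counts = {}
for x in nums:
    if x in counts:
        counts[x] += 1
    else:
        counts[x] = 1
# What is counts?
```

Initial: counts = {}, nums = [5, 3, 3, 5, 3, 3, 1, 4]
See 5: counts = {5: 1}
See 3: counts = {5: 1, 3: 1}
See 3: counts = {5: 1, 3: 2}
See 5: counts = {5: 2, 3: 2}
See 3: counts = {5: 2, 3: 3}
See 3: counts = {5: 2, 3: 4}
See 1: counts = {5: 2, 3: 4, 1: 1}
See 4: counts = {5: 2, 3: 4, 1: 1, 4: 1}

{5: 2, 3: 4, 1: 1, 4: 1}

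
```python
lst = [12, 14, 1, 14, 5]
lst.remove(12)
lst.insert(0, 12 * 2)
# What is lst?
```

After line 1: lst = [12, 14, 1, 14, 5]
After line 2 (remove first 12): lst = [14, 1, 14, 5]
After line 3 (insert 24 at index 0): lst = [24, 14, 1, 14, 5]

[24, 14, 1, 14, 5]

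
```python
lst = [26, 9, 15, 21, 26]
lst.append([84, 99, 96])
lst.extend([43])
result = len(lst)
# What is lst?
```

After line 1: lst = [26, 9, 15, 21, 26]
After line 2 (append adds [84, 99, 96] as single element): lst = [26, 9, 15, 21, 26, [84, 99, 96]]
After line 3 (extend unpacks [43], adds 43): lst = [26, 9, 15, 21, 26, [84, 99, 96], 43]
After line 4: result = len(lst) = 7

[26, 9, 15, 21, 26, [84, 99, 96], 43]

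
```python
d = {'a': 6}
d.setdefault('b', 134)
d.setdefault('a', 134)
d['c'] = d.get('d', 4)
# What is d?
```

After line 1: d = {'a': 6}
After line 2 (setdefault adds 'b'=134): d = {'a': 6, 'b': 134}
After line 3 (setdefault 'a' no-op, already exists): d = {'a': 6, 'b': 134}
After line 4 (get('d', 4) returns default since 'd' not in d): d = {'a': 6, 'b': 134, 'c': 4}

{'a': 6, 'b': 134, 'c': 4}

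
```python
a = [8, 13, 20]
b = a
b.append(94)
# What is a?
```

After line 1: a = [8, 13, 20]
After line 2 (b = a is an alias, same object): a = [8, 13, 20], b = [8, 13, 20]
After line 3 (b.append mutates the shared list): a = [8, 13, 20, 94], b = [8, 13, 20, 94]

[8, 13, 20, 94]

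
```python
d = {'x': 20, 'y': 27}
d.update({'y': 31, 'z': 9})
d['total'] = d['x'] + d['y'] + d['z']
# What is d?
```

After line 1: d = {'x': 20, 'y': 27}
After line 2 (y overwritten, z added): d = {'x': 20, 'y': 31, 'z': 9}
After line 3 (total = 20 + 31 + 9 = 60): d = {'x': 20, 'y': 31, 'z': 9, 'total': 60}

{'x': 20, 'y': 31, 'z': 9, 'total': 60}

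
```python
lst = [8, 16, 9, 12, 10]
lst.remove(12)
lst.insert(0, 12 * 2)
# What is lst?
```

After line 1: lst = [8, 16, 9, 12, 10]
After line 2 (remove first 12): lst = [8, 16, 9, 10]
After line 3 (insert 24 at index 0): lst = [24, 8, 16, 9, 10]

[24, 8, 16, 9, 10]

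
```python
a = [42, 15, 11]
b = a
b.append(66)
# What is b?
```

After line 1: a = [42, 15, 11]
After line 2 (b = a is an alias, same object): a = [42, 15, 11], b = [42, 15, 11]
After line 3 (b.append mutates the shared list): a = [42, 15, 11, 66], b = [42, 15, 11, 66]

[42, 15, 11, 66]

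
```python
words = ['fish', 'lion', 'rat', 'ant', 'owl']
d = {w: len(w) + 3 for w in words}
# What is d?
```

{'fish': 7, 'lion': 7, 'rat': 6, 'ant': 6, 'owl': 6}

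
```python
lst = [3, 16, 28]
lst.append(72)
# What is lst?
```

[3, 16, 28, 72]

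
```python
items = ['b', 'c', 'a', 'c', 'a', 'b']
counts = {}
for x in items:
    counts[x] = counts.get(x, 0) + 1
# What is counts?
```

Initial: counts = {}, items = ['b', 'c', 'a', 'c', 'a', 'b']
See 'b': counts = {'b': 1}
See 'c': counts = {'b': 1, 'c': 1}
See 'a': counts = {'b': 1, 'c': 1, 'a': 1}
See 'c': counts = {'b': 1, 'c': 2, 'a': 1}
See 'a': counts = {'b': 1, 'c': 2, 'a': 2}
See 'b': counts = {'b': 2, 'c': 2, 'a': 2}

{'b': 2, 'c': 2, 'a': 2}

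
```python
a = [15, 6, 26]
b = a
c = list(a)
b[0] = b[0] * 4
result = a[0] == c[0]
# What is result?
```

After line 1: a = [15, 6, 26]
After line 2 (b = a, alias): a = [15, 6, 26], b = [15, 6, 26]
After line 3 (c = list(a) is a copy, new object): c = [15, 6, 26]
After line 4 (b[0] = 15 * 4 = 60; mutates shared a/b): a = b = [60, 6, 26], c = [15, 6, 26]
After line 5 (a[0] = 60, c[0] = 15; result = False)

False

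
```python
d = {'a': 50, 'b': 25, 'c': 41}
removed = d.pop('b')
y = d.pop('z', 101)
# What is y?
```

After line 1: d = {'a': 50, 'b': 25, 'c': 41}
After line 2 (pop 'b' returns 25): d = {'a': 50, 'c': 41}, removed = 25
After line 3 (pop 'z' missing, returns default 101): d = {'a': 50, 'c': 41}, y = 101

101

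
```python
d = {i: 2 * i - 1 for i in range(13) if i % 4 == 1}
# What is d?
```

{1: 1, 5: 9, 9: 17}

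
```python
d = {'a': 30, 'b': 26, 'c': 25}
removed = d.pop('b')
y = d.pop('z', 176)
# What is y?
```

After line 1: d = {'a': 30, 'b': 26, 'c': 25}
After line 2 (pop 'b' returns 26): d = {'a': 30, 'c': 25}, removed = 26
After line 3 (pop 'z' missing, returns default 176): d = {'a': 30, 'c': 25}, y = 176

176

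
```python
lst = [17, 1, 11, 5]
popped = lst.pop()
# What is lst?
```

[17, 1, 11]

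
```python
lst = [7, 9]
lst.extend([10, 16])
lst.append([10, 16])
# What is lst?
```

After line 1: lst = [7, 9]
After line 2 (extend unpacks [10, 16]): lst = [7, 9, 10, 16]
After line 3 (append adds [10, 16] as single element): lst = [7, 9, 10, 16, [10, 16]]

[7, 9, 10, 16, [10, 16]]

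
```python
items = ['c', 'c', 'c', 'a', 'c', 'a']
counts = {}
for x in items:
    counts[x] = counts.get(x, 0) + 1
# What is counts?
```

Initial: counts = {}, items = ['c', 'c', 'c', 'a', 'c', 'a']
See 'c': counts = {'c': 1}
See 'c': counts = {'c': 2}
See 'c': counts = {'c': 3}
See 'a': counts = {'c': 3, 'a': 1}
See 'c': counts = {'c': 4, 'a': 1}
See 'a': counts = {'c': 4, 'a': 2}

{'c': 4, 'a': 2}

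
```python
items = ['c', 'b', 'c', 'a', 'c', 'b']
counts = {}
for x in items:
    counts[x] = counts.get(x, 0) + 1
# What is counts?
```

Initial: counts = {}, items = ['c', 'b', 'c', 'a', 'c', 'b']
See 'c': counts = {'c': 1}
See 'b': counts = {'c': 1, 'b': 1}
See 'c': counts = {'c': 2, 'b': 1}
See 'a': counts = {'c': 2, 'b': 1, 'a': 1}
See 'c': counts = {'c': 3, 'b': 1, 'a': 1}
See 'b': counts = {'c': 3, 'b': 2, 'a': 1}

{'c': 3, 'b': 2, 'a': 1}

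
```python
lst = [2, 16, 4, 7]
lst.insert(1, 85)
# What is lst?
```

[2, 85, 16, 4, 7]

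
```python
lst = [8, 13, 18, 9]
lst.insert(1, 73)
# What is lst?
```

[8, 73, 13, 18, 9]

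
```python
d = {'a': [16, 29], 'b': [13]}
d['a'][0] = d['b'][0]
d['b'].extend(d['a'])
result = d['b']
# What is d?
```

After line 1: d = {'a': [16, 29], 'b': [13]}
After line 2 (a[0] = b[0] = 13): d = {'a': [13, 29], 'b': [13]}
After line 3 (b.extend(a) appends [13, 29]): d = {'a': [13, 29], 'b': [13, 13, 29]}
After line 4: result = d['b'] = [13, 13, 29]

{'a': [13, 29], 'b': [13, 13, 29]}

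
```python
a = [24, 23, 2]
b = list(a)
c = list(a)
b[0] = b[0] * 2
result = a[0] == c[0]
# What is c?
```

After line 1: a = [24, 23, 2]
After line 2 (b = list(a), copy): a = [24, 23, 2], b = [24, 23, 2]
After line 3 (c = list(a) is a copy, new object): c = [24, 23, 2]
After line 4 (b[0] = 24 * 2 = 48; only b mutates (copy)): a = [24, 23, 2], b = [48, 23, 2], c = [24, 23, 2]
After line 5 (a[0] = 24, c[0] = 24; result = True)

[24, 23, 2]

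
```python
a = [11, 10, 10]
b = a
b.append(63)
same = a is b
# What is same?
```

After line 1: a = [11, 10, 10]
After line 2 (b = a is an alias, same object): a = [11, 10, 10], b = [11, 10, 10]
After line 3 (b.append mutates the shared list): a = [11, 10, 10, 63], b = [11, 10, 10, 63]
After line 4 (same = a is b; same object -> True): same = True

True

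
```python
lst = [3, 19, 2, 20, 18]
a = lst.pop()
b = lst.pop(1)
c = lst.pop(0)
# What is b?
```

After line 1: lst = [3, 19, 2, 20, 18]
After line 2 (pop() -> a = 18): lst = [3, 19, 2, 20]
After line 3 (pop(1) -> b = 19): lst = [3, 2, 20]
After line 4 (pop(0) -> c = 3): lst = [2, 20]

19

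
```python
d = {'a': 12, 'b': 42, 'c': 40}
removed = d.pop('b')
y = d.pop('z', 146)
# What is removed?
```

After line 1: d = {'a': 12, 'b': 42, 'c': 40}
After line 2 (pop 'b' returns 42): d = {'a': 12, 'c': 40}, removed = 42
After line 3 (pop 'z' missing, returns default 146): d = {'a': 12, 'c': 40}, y = 146

42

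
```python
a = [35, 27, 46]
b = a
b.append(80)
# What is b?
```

After line 1: a = [35, 27, 46]
After line 2 (b = a is an alias, same object): a = [35, 27, 46], b = [35, 27, 46]
After line 3 (b.append mutates the shared list): a = [35, 27, 46, 80], b = [35, 27, 46, 80]

[35, 27, 46, 80]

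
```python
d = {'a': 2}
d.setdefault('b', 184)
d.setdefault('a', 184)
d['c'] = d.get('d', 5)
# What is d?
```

After line 1: d = {'a': 2}
After line 2 (setdefault adds 'b'=184): d = {'a': 2, 'b': 184}
After line 3 (setdefault 'a' no-op, already exists): d = {'a': 2, 'b': 184}
After line 4 (get('d', 5) returns default since 'd' not in d): d = {'a': 2, 'b': 184, 'c': 5}

{'a': 2, 'b': 184, 'c': 5}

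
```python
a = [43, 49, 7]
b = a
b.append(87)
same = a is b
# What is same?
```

After line 1: a = [43, 49, 7]
After line 2 (b = a is an alias, same object): a = [43, 49, 7], b = [43, 49, 7]
After line 3 (b.append mutates the shared list): a = [43, 49, 7, 87], b = [43, 49, 7, 87]
After line 4 (same = a is b; same object -> True): same = True

True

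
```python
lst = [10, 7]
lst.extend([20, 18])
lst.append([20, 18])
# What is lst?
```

After line 1: lst = [10, 7]
After line 2 (extend unpacks [20, 18]): lst = [10, 7, 20, 18]
After line 3 (append adds [20, 18] as single element): lst = [10, 7, 20, 18, [20, 18]]

[10, 7, 20, 18, [20, 18]]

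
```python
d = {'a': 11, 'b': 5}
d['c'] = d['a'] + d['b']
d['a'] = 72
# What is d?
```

After line 1: d = {'a': 11, 'b': 5}
After line 2 (d['c'] = 11 + 5): d = {'a': 11, 'b': 5, 'c': 16}
After line 3: d = {'a': 72, 'b': 5, 'c': 16}

{'a': 72, 'b': 5, 'c': 16}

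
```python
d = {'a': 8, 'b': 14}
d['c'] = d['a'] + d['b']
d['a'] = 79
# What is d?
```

After line 1: d = {'a': 8, 'b': 14}
After line 2 (d['c'] = 8 + 14): d = {'a': 8, 'b': 14, 'c': 22}
After line 3: d = {'a': 79, 'b': 14, 'c': 22}

{'a': 79, 'b': 14, 'c': 22}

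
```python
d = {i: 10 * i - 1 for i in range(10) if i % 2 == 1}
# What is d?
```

{1: 9, 3: 29, 5: 49, 7: 69, 9: 89}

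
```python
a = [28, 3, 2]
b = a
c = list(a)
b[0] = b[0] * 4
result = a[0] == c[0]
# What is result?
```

After line 1: a = [28, 3, 2]
After line 2 (b = a, alias): a = [28, 3, 2], b = [28, 3, 2]
After line 3 (c = list(a) is a copy, new object): c = [28, 3, 2]
After line 4 (b[0] = 28 * 4 = 112; mutates shared a/b): a = b = [112, 3, 2], c = [28, 3, 2]
After line 5 (a[0] = 112, c[0] = 28; result = False)

False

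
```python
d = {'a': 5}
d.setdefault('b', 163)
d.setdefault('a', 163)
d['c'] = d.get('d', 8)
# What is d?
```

After line 1: d = {'a': 5}
After line 2 (setdefault adds 'b'=163): d = {'a': 5, 'b': 163}
After line 3 (setdefault 'a' no-op, already exists): d = {'a': 5, 'b': 163}
After line 4 (get('d', 8) returns default since 'd' not in d): d = {'a': 5, 'b': 163, 'c': 8}

{'a': 5, 'b': 163, 'c': 8}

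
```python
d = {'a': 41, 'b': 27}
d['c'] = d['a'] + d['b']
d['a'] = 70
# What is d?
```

After line 1: d = {'a': 41, 'b': 27}
After line 2 (d['c'] = 41 + 27): d = {'a': 41, 'b': 27, 'c': 68}
After line 3: d = {'a': 70, 'b': 27, 'c': 68}

{'a': 70, 'b': 27, 'c': 68}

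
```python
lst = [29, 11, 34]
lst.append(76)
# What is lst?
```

[29, 11, 34, 76]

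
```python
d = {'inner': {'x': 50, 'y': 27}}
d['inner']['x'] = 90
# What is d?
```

After line 1: d = {'inner': {'x': 50, 'y': 27}}
After line 2 (inner x overwritten): d = {'inner': {'x': 90, 'y': 27}}

{'inner': {'x': 90, 'y': 27}}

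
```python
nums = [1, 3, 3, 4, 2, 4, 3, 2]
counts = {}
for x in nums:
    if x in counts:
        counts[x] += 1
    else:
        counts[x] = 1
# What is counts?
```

Initial: counts = {}, nums = [1, 3, 3, 4, 2, 4, 3, 2]
See 1: counts = {1: 1}
See 3: counts = {1: 1, 3: 1}
See 3: counts = {1: 1, 3: 2}
See 4: counts = {1: 1, 3: 2, 4: 1}
See 2: counts = {1: 1, 3: 2, 4: 1, 2: 1}
See 4: counts = {1: 1, 3: 2, 4: 2, 2: 1}
See 3: counts = {1: 1, 3: 3, 4: 2, 2: 1}
See 2: counts = {1: 1, 3: 3, 4: 2, 2: 2}

{1: 1, 3: 3, 4: 2, 2: 2}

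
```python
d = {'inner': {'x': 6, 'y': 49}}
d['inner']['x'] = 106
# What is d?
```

After line 1: d = {'inner': {'x': 6, 'y': 49}}
After line 2 (inner x overwritten): d = {'inner': {'x': 106, 'y': 49}}

{'inner': {'x': 106, 'y': 49}}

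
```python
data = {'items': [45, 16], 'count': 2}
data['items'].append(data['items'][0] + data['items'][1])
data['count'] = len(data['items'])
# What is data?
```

After line 1: data = {'items': [45, 16], 'count': 2}
After line 2 (append 45 + 16 = 61): data = {'items': [45, 16, 61], 'count': 2}
After line 3 (count = len(items) = 3): data = {'items': [45, 16, 61], 'count': 3}

{'items': [45, 16, 61], 'count': 3}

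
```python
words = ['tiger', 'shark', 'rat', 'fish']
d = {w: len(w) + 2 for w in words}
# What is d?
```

{'tiger': 7, 'shark': 7, 'rat': 5, 'fish': 6}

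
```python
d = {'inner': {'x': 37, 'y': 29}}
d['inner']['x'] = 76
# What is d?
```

After line 1: d = {'inner': {'x': 37, 'y': 29}}
After line 2 (inner x overwritten): d = {'inner': {'x': 76, 'y': 29}}

{'inner': {'x': 76, 'y': 29}}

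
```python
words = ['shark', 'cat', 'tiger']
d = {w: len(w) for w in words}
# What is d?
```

{'shark': 5, 'cat': 3, 'tiger': 5}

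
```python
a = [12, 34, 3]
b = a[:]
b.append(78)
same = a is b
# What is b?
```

After line 1: a = [12, 34, 3]
After line 2 (b = a[:] is a shallow copy, new object): a = [12, 34, 3], b = [12, 34, 3]
After line 3 (append only mutates b): a = [12, 34, 3], b = [12, 34, 3, 78]
After line 4 (same = a is b; different objects -> False): same = False

[12, 34, 3, 78]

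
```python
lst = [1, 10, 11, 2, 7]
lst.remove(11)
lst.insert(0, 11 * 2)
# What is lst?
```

After line 1: lst = [1, 10, 11, 2, 7]
After line 2 (remove first 11): lst = [1, 10, 2, 7]
After line 3 (insert 22 at index 0): lst = [22, 1, 10, 2, 7]

[22, 1, 10, 2, 7]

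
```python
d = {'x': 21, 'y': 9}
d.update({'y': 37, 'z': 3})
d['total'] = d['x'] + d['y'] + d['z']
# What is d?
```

After line 1: d = {'x': 21, 'y': 9}
After line 2 (y overwritten, z added): d = {'x': 21, 'y': 37, 'z': 3}
After line 3 (total = 21 + 37 + 3 = 61): d = {'x': 21, 'y': 37, 'z': 3, 'total': 61}

{'x': 21, 'y': 37, 'z': 3, 'total': 61}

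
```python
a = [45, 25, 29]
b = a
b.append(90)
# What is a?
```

After line 1: a = [45, 25, 29]
After line 2 (b = a is an alias, same object): a = [45, 25, 29], b = [45, 25, 29]
After line 3 (b.append mutates the shared list): a = [45, 25, 29, 90], b = [45, 25, 29, 90]

[45, 25, 29, 90]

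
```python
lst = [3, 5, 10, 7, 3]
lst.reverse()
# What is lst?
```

[3, 7, 10, 5, 3]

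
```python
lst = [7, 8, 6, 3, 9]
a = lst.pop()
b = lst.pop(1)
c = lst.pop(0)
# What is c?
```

After line 1: lst = [7, 8, 6, 3, 9]
After line 2 (pop() -> a = 9): lst = [7, 8, 6, 3]
After line 3 (pop(1) -> b = 8): lst = [7, 6, 3]
After line 4 (pop(0) -> c = 7): lst = [6, 3]

7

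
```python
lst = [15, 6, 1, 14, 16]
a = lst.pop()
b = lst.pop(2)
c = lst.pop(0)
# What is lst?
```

After line 1: lst = [15, 6, 1, 14, 16]
After line 2 (pop() -> a = 16): lst = [15, 6, 1, 14]
After line 3 (pop(2) -> b = 1): lst = [15, 6, 14]
After line 4 (pop(0) -> c = 15): lst = [6, 14]

[6, 14]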